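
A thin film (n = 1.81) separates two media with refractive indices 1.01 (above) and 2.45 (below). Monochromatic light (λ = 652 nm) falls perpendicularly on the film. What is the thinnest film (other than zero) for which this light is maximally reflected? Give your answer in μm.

0.180 μm

At the upper boundary (n = 1.01 to n = 1.81) the reflected ray undergoes a half-wave phase shift.
Ray reflecting at the bottom interface goes from n = 1.81 toward n = 2.45: a half-wave phase shift.
Zero or two π shifts → no net half-wave offset.
With no net inversion, constructive interference in reflection requires 2 n t = m λ.
Minimum nonzero at m = 1: t = λ / (2 n) = 652 / (2 × 1.81) = 180 nm.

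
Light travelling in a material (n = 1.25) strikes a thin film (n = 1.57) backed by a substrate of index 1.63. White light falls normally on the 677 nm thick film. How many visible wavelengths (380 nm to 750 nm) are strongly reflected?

At the upper boundary (n = 1.25 to n = 1.57) the reflected ray undergoes a half-wave phase shift.
Ray reflecting at the bottom interface goes from n = 1.57 toward n = 1.63: a half-wave phase shift.
The two reflections carry the same phase change, so no net offset.
With no net inversion, constructive interference in reflection requires 2 n t = m λ.
λ = 2 n t / m = 2126 / m nm.
m=2: 1063 nm (IR); m=3: 709 nm (visible); m=4: 531 nm (visible); m=5: 425 nm (visible); m=6: 354 nm (UV).

3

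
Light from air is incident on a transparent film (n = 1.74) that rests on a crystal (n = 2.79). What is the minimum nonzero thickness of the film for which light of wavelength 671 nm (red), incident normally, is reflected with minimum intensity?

At the upper boundary (n = 1.0 to n = 1.74) the reflected ray undergoes a half-wave phase shift.
Bottom surface (1.74 → 2.79): reflection off a higher-index medium gives a half-wave phase shift.
The two reflections carry the same phase change, so no net offset.
With no net inversion, destructive interference in reflection requires 2 n t = (m + ½) λ.
Minimum at m = 0: t = λ / (4 n) = 671 / (4 × 1.74) = 96.4 nm.

96.4 nm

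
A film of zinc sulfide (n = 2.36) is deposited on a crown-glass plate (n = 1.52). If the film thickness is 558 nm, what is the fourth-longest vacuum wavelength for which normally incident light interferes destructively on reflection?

658 nm

At the upper boundary (n = 1.0 to n = 2.36) the reflected ray undergoes a half-wave phase shift.
Bottom surface (2.36 → 1.52): reflection off a lower-index medium gives no phase shift.
Exactly one π shift → a net half-wave offset.
So the condition for destructive reflection is 2 n t = m λ.
λ = 2 n t / m. The fourth-longest wavelength is m = 4: λ = 2 × 2.36 × 558 / 4.00 = 658 nm.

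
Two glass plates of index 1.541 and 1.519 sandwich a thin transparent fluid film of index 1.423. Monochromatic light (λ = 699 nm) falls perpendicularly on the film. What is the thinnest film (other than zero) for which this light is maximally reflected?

123 nm

Ray reflecting at the top interface goes from n = 1.541 toward n = 1.423: no phase shift.
Bottom surface (1.423 → 1.519): reflection off a higher-index medium gives a half-wave phase shift.
Net: one phase inversion between the two reflected rays.
For strong reflection here: 2 n t = (m + ½) λ.
Minimum at m = 0: t = λ / (4 n) = 699 / (4 × 1.423) = 123 nm.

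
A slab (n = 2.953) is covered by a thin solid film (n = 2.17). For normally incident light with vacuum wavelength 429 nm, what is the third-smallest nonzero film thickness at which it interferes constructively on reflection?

297 nm

Ray reflecting at the top interface goes from n = 1.0 toward n = 2.17: a half-wave phase shift.
Bottom surface (2.17 → 2.953): reflection off a higher-index medium gives a half-wave phase shift.
The two reflections carry the same phase change, so no net offset.
So the condition for constructive reflection is 2 n t = m λ.
The third-smallest nonzero thickness corresponds to m = 3: t = m λ / (2 n) = 3.00 × 429 / (2 × 2.17) = 297 nm.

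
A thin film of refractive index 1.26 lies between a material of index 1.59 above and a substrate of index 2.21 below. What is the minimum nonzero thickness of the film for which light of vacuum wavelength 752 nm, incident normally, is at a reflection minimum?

Top surface (1.59 → 1.26): reflection off a lower-index medium gives no phase shift.
Ray reflecting at the bottom interface goes from n = 1.26 toward n = 2.21: a half-wave phase shift.
Exactly one π shift → a net half-wave offset.
For weak reflection here: 2 n t = m λ.
Minimum nonzero at m = 1: t = λ / (2 n) = 752 / (2 × 1.26) = 298 nm.

298 nm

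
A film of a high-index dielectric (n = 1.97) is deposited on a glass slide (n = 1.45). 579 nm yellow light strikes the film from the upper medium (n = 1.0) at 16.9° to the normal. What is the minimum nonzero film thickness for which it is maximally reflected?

74.3 nm

Ray reflecting at the top interface goes from n = 1.0 toward n = 1.97: a half-wave phase shift.
Ray reflecting at the bottom interface goes from n = 1.97 toward n = 1.45: no phase shift.
Net: one phase inversion between the two reflected rays.
For strong reflection here: 2 n t cos θ_r = (m + ½) λ.
Snell's law: 1.0 sin 16.9° = 1.97 sin θ_r → sin θ_r = 0.148, cos θ_r = 0.989.
Minimum at m = 0: t = λ / (4 n cos θ_r) = 579 / (4 × 1.97 × 0.989) = 74.3 nm.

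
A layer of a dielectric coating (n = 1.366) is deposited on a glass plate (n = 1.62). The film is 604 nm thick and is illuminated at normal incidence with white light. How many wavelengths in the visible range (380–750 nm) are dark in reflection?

Ray reflecting at the top interface goes from n = 1.0 toward n = 1.366: a half-wave phase shift.
Bottom surface (1.366 → 1.62): reflection off a higher-index medium gives a half-wave phase shift.
Net: no relative phase inversion (both shifts match).
So the condition for destructive reflection is 2 n t = (m + ½) λ.
λ = 2 n t / (m + ½) = 1650 / (m + ½) nm.
m=1: 1100 nm (IR); m=2: 660 nm (visible); m=3: 471 nm (visible); m=4: 367 nm (UV).

2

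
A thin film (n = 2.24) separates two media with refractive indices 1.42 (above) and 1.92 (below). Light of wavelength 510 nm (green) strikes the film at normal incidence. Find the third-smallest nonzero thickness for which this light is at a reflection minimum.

342 nm

Top surface (1.42 → 2.24): reflection off a higher-index medium gives a half-wave phase shift.
At the lower boundary (n = 2.24 to n = 1.92) the reflected ray undergoes no phase shift.
Exactly one π shift → a net half-wave offset.
So the condition for destructive reflection is 2 n t = m λ.
The third-smallest nonzero thickness corresponds to m = 3: t = m λ / (2 n) = 3.00 × 510 / (2 × 2.24) = 342 nm.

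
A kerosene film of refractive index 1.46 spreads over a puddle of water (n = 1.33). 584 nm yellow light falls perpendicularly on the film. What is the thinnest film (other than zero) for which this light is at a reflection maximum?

100 nm

Ray reflecting at the top interface goes from n = 1.0 toward n = 1.46: a half-wave phase shift.
Ray reflecting at the bottom interface goes from n = 1.46 toward n = 1.33: no phase shift.
Exactly one π shift → a net half-wave offset.
So the condition for constructive reflection is 2 n t = (m + ½) λ.
Minimum at m = 0: t = λ / (4 n) = 584 / (4 × 1.46) = 100 nm.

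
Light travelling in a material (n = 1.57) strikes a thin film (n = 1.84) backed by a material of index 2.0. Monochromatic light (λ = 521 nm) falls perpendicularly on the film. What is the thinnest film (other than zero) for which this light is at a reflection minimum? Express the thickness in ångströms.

708 Å

At the upper boundary (n = 1.57 to n = 1.84) the reflected ray undergoes a half-wave phase shift.
Ray reflecting at the bottom interface goes from n = 1.84 toward n = 2.0: a half-wave phase shift.
Zero or two π shifts → no net half-wave offset.
For weak reflection here: 2 n t = (m + ½) λ.
Minimum at m = 0: t = λ / (4 n) = 521 / (4 × 1.84) = 70.8 nm.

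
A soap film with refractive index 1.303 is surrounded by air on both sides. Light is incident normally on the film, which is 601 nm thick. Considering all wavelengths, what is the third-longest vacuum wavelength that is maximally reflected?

Top surface (1.0 → 1.303): reflection off a higher-index medium gives a half-wave phase shift.
At the lower boundary (n = 1.303 to n = 1.0) the reflected ray undergoes no phase shift.
The two reflections differ by half a wavelength.
With one net inversion, constructive interference in reflection requires 2 n t = (m + ½) λ.
λ = 2 n t / (m + ½). The third-longest wavelength is m = 2: λ = 2 × 1.303 × 601 / 2.50 = 626 nm.

626 nm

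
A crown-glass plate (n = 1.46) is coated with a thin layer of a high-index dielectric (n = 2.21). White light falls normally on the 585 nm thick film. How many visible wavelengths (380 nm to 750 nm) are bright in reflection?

Ray reflecting at the top interface goes from n = 1.0 toward n = 2.21: a half-wave phase shift.
At the lower boundary (n = 2.21 to n = 1.46) the reflected ray undergoes no phase shift.
The two reflections differ by half a wavelength.
So the condition for constructive reflection is 2 n t = (m + ½) λ.
λ = 2 n t / (m + ½) = 2586 / (m + ½) nm.
m=2: 1034 nm (IR); m=3: 739 nm (visible); m=4: 575 nm (visible); m=5: 470 nm (visible); m=6: 398 nm (visible); m=7: 345 nm (UV).

4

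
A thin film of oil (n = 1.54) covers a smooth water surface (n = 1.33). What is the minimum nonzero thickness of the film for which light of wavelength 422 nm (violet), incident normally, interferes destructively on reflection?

At the upper boundary (n = 1.0 to n = 1.54) the reflected ray undergoes a half-wave phase shift.
Ray reflecting at the bottom interface goes from n = 1.54 toward n = 1.33: no phase shift.
Exactly one π shift → a net half-wave offset.
For dark reflection here: 2 n t = m λ.
Minimum nonzero at m = 1: t = λ / (2 n) = 422 / (2 × 1.54) = 137 nm.

137 nm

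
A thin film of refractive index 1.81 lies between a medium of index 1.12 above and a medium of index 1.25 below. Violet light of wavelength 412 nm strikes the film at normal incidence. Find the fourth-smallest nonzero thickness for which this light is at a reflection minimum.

455 nm

Ray reflecting at the top interface goes from n = 1.12 toward n = 1.81: a half-wave phase shift.
Ray reflecting at the bottom interface goes from n = 1.81 toward n = 1.25: no phase shift.
Net: one phase inversion between the two reflected rays.
For minimum reflection here: 2 n t = m λ.
The fourth-smallest nonzero thickness corresponds to m = 4: t = m λ / (2 n) = 4.00 × 412 / (2 × 1.81) = 455 nm.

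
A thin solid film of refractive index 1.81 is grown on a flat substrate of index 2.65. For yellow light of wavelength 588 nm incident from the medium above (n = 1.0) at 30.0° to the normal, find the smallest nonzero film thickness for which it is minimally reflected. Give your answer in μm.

0.0845 μm

Ray reflecting at the top interface goes from n = 1.0 toward n = 1.81: a half-wave phase shift.
Ray reflecting at the bottom interface goes from n = 1.81 toward n = 2.65: a half-wave phase shift.
Net: no relative phase inversion (both shifts match).
With no net inversion, destructive interference in reflection requires 2 n t cos θ_r = (m + ½) λ.
Snell's law: 1.0 sin 30.0° = 1.81 sin θ_r → sin θ_r = 0.276, cos θ_r = 0.961.
Minimum at m = 0: t = λ / (4 n cos θ_r) = 588 / (4 × 1.81 × 0.961) = 84.5 nm.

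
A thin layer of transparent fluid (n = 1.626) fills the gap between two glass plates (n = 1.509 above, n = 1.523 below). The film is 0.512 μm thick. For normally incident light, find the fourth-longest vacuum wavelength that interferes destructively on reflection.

At the upper boundary (n = 1.509 to n = 1.626) the reflected ray undergoes a half-wave phase shift.
Ray reflecting at the bottom interface goes from n = 1.626 toward n = 1.523: no phase shift.
Net: one phase inversion between the two reflected rays.
So the condition for destructive reflection is 2 n t = m λ.
λ = 2 n t / m. The fourth-longest wavelength is m = 4: λ = 2 × 1.626 × 512 / 4.00 = 416 nm.

416 nm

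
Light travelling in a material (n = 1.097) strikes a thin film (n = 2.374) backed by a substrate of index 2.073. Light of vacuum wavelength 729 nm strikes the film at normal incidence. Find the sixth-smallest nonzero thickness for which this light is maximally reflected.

Top surface (1.097 → 2.374): reflection off a higher-index medium gives a half-wave phase shift.
Ray reflecting at the bottom interface goes from n = 2.374 toward n = 2.073: no phase shift.
Net: one phase inversion between the two reflected rays.
So the condition for constructive reflection is 2 n t = (m + ½) λ.
The sixth-smallest nonzero thickness corresponds to m = 5: t = (m + ½) λ / (2 n) = 5.50 × 729 / (2 × 2.374) = 844 nm.

844 nm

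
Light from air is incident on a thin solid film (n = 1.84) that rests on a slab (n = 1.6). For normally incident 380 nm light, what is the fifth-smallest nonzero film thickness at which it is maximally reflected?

465 nm

Top surface (1.0 → 1.84): reflection off a higher-index medium gives a half-wave phase shift.
At the lower boundary (n = 1.84 to n = 1.6) the reflected ray undergoes no phase shift.
Exactly one π shift → a net half-wave offset.
For maximum reflection here: 2 n t = (m + ½) λ.
The fifth-smallest nonzero thickness corresponds to m = 4: t = (m + ½) λ / (2 n) = 4.50 × 380 / (2 × 1.84) = 465 nm.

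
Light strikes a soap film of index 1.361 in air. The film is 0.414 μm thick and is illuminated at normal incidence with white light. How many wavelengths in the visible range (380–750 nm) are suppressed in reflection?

Top surface (1.0 → 1.361): reflection off a higher-index medium gives a half-wave phase shift.
Ray reflecting at the bottom interface goes from n = 1.361 toward n = 1.0: no phase shift.
Net: one phase inversion between the two reflected rays.
So the condition for destructive reflection is 2 n t = m λ.
λ = 2 n t / m = 1127 / m nm.
m=1: 1127 nm (IR); m=2: 563 nm (visible); m=3: 376 nm (UV).

1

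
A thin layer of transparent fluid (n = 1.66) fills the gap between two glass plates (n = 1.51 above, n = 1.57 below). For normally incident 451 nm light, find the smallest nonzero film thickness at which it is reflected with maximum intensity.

Top surface (1.51 → 1.66): reflection off a higher-index medium gives a half-wave phase shift.
Bottom surface (1.66 → 1.57): reflection off a lower-index medium gives no phase shift.
Exactly one π shift → a net half-wave offset.
With one net inversion, constructive interference in reflection requires 2 n t = (m + ½) λ.
Minimum at m = 0: t = λ / (4 n) = 451 / (4 × 1.66) = 67.9 nm.

67.9 nm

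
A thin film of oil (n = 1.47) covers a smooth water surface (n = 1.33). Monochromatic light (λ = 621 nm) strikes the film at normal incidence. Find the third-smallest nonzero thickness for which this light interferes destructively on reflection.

634 nm

Ray reflecting at the top interface goes from n = 1.0 toward n = 1.47: a half-wave phase shift.
At the lower boundary (n = 1.47 to n = 1.33) the reflected ray undergoes no phase shift.
Net: one phase inversion between the two reflected rays.
So the condition for destructive reflection is 2 n t = m λ.
The third-smallest nonzero thickness corresponds to m = 3: t = m λ / (2 n) = 3.00 × 621 / (2 × 1.47) = 634 nm.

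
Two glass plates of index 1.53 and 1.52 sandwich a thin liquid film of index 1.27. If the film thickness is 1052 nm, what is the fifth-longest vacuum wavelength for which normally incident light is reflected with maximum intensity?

594 nm

Top surface (1.53 → 1.27): reflection off a lower-index medium gives no phase shift.
At the lower boundary (n = 1.27 to n = 1.52) the reflected ray undergoes a half-wave phase shift.
Net: one phase inversion between the two reflected rays.
So the condition for constructive reflection is 2 n t = (m + ½) λ.
λ = 2 n t / (m + ½). The fifth-longest wavelength is m = 4: λ = 2 × 1.27 × 1052 / 4.50 = 594 nm.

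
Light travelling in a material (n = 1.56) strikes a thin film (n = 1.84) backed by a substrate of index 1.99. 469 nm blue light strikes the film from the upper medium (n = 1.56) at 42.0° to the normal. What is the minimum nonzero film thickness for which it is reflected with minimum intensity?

77.4 nm

Top surface (1.56 → 1.84): reflection off a higher-index medium gives a half-wave phase shift.
Bottom surface (1.84 → 1.99): reflection off a higher-index medium gives a half-wave phase shift.
Zero or two π shifts → no net half-wave offset.
For dark reflection here: 2 n t cos θ_r = (m + ½) λ.
Snell's law: 1.56 sin 42.0° = 1.84 sin θ_r → sin θ_r = 0.567, cos θ_r = 0.824.
Minimum at m = 0: t = λ / (4 n cos θ_r) = 469 / (4 × 1.84 × 0.824) = 77.4 nm.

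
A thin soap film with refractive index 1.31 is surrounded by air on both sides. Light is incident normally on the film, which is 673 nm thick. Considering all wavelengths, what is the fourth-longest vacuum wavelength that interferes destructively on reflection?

441 nm

Ray reflecting at the top interface goes from n = 1.0 toward n = 1.31: a half-wave phase shift.
Bottom surface (1.31 → 1.0): reflection off a lower-index medium gives no phase shift.
Net: one phase inversion between the two reflected rays.
So the condition for destructive reflection is 2 n t = m λ.
λ = 2 n t / m. The fourth-longest wavelength is m = 4: λ = 2 × 1.31 × 673 / 4.00 = 441 nm.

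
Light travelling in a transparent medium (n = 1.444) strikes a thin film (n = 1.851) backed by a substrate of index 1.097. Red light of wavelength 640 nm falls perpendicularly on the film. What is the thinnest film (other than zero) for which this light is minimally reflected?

173 nm

Ray reflecting at the top interface goes from n = 1.444 toward n = 1.851: a half-wave phase shift.
At the lower boundary (n = 1.851 to n = 1.097) the reflected ray undergoes no phase shift.
Exactly one π shift → a net half-wave offset.
For weak reflection here: 2 n t = m λ.
Minimum nonzero at m = 1: t = λ / (2 n) = 640 / (2 × 1.851) = 173 nm.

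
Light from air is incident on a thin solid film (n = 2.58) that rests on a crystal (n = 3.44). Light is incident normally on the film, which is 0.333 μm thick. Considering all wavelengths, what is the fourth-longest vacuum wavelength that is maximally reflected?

430 nm

Top surface (1.0 → 2.58): reflection off a higher-index medium gives a half-wave phase shift.
Ray reflecting at the bottom interface goes from n = 2.58 toward n = 3.44: a half-wave phase shift.
Zero or two π shifts → no net half-wave offset.
For bright reflection here: 2 n t = m λ.
λ = 2 n t / m. The fourth-longest wavelength is m = 4: λ = 2 × 2.58 × 333 / 4.00 = 430 nm.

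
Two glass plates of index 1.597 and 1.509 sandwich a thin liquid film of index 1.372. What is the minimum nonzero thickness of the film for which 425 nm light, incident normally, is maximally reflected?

At the upper boundary (n = 1.597 to n = 1.372) the reflected ray undergoes no phase shift.
Ray reflecting at the bottom interface goes from n = 1.372 toward n = 1.509: a half-wave phase shift.
Net: one phase inversion between the two reflected rays.
With one net inversion, constructive interference in reflection requires 2 n t = (m + ½) λ.
Minimum at m = 0: t = λ / (4 n) = 425 / (4 × 1.372) = 77.4 nm.

77.4 nm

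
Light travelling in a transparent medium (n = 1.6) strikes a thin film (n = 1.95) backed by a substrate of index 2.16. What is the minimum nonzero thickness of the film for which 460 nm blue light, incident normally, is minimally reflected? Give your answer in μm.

0.0590 μm

Top surface (1.6 → 1.95): reflection off a higher-index medium gives a half-wave phase shift.
Bottom surface (1.95 → 2.16): reflection off a higher-index medium gives a half-wave phase shift.
The two reflections carry the same phase change, so no net offset.
With no net inversion, destructive interference in reflection requires 2 n t = (m + ½) λ.
Minimum at m = 0: t = λ / (4 n) = 460 / (4 × 1.95) = 59.0 nm.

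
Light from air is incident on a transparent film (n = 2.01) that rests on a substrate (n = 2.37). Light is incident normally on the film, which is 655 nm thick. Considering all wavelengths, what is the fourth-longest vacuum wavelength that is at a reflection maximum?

658 nm

At the upper boundary (n = 1.0 to n = 2.01) the reflected ray undergoes a half-wave phase shift.
Bottom surface (2.01 → 2.37): reflection off a higher-index medium gives a half-wave phase shift.
Net: no relative phase inversion (both shifts match).
With no net inversion, constructive interference in reflection requires 2 n t = m λ.
λ = 2 n t / m. The fourth-longest wavelength is m = 4: λ = 2 × 2.01 × 655 / 4.00 = 658 nm.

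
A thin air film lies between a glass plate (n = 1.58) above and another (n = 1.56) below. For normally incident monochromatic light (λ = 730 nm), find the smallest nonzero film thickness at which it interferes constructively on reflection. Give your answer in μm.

Top surface (1.58 → 1.0): reflection off a lower-index medium gives no phase shift.
At the lower boundary (n = 1.0 to n = 1.56) the reflected ray undergoes a half-wave phase shift.
Net: one phase inversion between the two reflected rays.
So the condition for constructive reflection is 2 n t = (m + ½) λ.
Minimum at m = 0: t = λ / (4 n) = 730 / (4 × 1.0) = 183 nm.

0.183 μm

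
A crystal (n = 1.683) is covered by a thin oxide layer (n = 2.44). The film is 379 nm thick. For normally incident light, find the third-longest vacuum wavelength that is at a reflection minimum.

Ray reflecting at the top interface goes from n = 1.0 toward n = 2.44: a half-wave phase shift.
Ray reflecting at the bottom interface goes from n = 2.44 toward n = 1.683: no phase shift.
The two reflections differ by half a wavelength.
So the condition for destructive reflection is 2 n t = m λ.
λ = 2 n t / m. The third-longest wavelength is m = 3: λ = 2 × 2.44 × 379 / 3.00 = 617 nm.

617 nm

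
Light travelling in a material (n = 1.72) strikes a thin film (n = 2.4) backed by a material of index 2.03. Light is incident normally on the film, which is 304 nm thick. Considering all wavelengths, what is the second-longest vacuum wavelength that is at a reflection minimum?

730 nm

At the upper boundary (n = 1.72 to n = 2.4) the reflected ray undergoes a half-wave phase shift.
At the lower boundary (n = 2.4 to n = 2.03) the reflected ray undergoes no phase shift.
Exactly one π shift → a net half-wave offset.
With one net inversion, destructive interference in reflection requires 2 n t = m λ.
λ = 2 n t / m. The second-longest wavelength is m = 2: λ = 2 × 2.4 × 304 / 2.00 = 730 nm.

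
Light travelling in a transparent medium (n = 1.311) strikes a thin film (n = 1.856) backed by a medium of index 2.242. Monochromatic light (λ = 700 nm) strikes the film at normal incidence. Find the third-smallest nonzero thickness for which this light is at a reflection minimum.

Top surface (1.311 → 1.856): reflection off a higher-index medium gives a half-wave phase shift.
Ray reflecting at the bottom interface goes from n = 1.856 toward n = 2.242: a half-wave phase shift.
Zero or two π shifts → no net half-wave offset.
With no net inversion, destructive interference in reflection requires 2 n t = (m + ½) λ.
The third-smallest nonzero thickness corresponds to m = 2: t = (m + ½) λ / (2 n) = 2.50 × 700 / (2 × 1.856) = 471 nm.

471 nm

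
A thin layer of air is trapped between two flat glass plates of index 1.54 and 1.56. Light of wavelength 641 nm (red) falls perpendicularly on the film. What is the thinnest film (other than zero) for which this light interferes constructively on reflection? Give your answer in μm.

0.160 μm

Ray reflecting at the top interface goes from n = 1.54 toward n = 1.0: no phase shift.
At the lower boundary (n = 1.0 to n = 1.56) the reflected ray undergoes a half-wave phase shift.
Exactly one π shift → a net half-wave offset.
With one net inversion, constructive interference in reflection requires 2 n t = (m + ½) λ.
Minimum at m = 0: t = λ / (4 n) = 641 / (4 × 1.0) = 160 nm.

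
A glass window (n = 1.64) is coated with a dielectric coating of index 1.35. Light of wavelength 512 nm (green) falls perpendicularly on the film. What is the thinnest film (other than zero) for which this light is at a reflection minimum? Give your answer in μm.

0.0948 μm

Top surface (1.0 → 1.35): reflection off a higher-index medium gives a half-wave phase shift.
Bottom surface (1.35 → 1.64): reflection off a higher-index medium gives a half-wave phase shift.
Net: no relative phase inversion (both shifts match).
With no net inversion, destructive interference in reflection requires 2 n t = (m + ½) λ.
Minimum at m = 0: t = λ / (4 n) = 512 / (4 × 1.35) = 94.8 nm.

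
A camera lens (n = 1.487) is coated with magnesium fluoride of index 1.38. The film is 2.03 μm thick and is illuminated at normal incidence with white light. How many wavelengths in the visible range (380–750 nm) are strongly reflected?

At the upper boundary (n = 1.0 to n = 1.38) the reflected ray undergoes a half-wave phase shift.
Ray reflecting at the bottom interface goes from n = 1.38 toward n = 1.487: a half-wave phase shift.
The two reflections carry the same phase change, so no net offset.
With no net inversion, constructive interference in reflection requires 2 n t = m λ.
λ = 2 n t / m = 5603 / m nm.
m=7: 800 nm (IR); m=8: 700 nm (visible); m=9: 623 nm (visible); m=10: 560 nm (visible); m=11: 509 nm (visible); m=12: 467 nm (visible); m=13: 431 nm (visible); m=14: 400 nm (visible); m=15: 374 nm (UV).

7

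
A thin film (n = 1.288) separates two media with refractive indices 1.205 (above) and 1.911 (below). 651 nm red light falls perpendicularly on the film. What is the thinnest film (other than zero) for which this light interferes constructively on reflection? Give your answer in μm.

Top surface (1.205 → 1.288): reflection off a higher-index medium gives a half-wave phase shift.
Bottom surface (1.288 → 1.911): reflection off a higher-index medium gives a half-wave phase shift.
Zero or two π shifts → no net half-wave offset.
With no net inversion, constructive interference in reflection requires 2 n t = m λ.
Minimum nonzero at m = 1: t = λ / (2 n) = 651 / (2 × 1.288) = 253 nm.

0.253 μm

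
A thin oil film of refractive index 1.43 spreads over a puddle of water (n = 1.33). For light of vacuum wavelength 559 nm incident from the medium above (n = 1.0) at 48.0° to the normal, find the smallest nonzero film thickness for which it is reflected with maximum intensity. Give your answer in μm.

Ray reflecting at the top interface goes from n = 1.0 toward n = 1.43: a half-wave phase shift.
At the lower boundary (n = 1.43 to n = 1.33) the reflected ray undergoes no phase shift.
The two reflections differ by half a wavelength.
For maximum reflection here: 2 n t cos θ_r = (m + ½) λ.
Snell's law: 1.0 sin 48.0° = 1.43 sin θ_r → sin θ_r = 0.520, cos θ_r = 0.854.
Minimum at m = 0: t = λ / (4 n cos θ_r) = 559 / (4 × 1.43 × 0.854) = 114 nm.

0.114 μm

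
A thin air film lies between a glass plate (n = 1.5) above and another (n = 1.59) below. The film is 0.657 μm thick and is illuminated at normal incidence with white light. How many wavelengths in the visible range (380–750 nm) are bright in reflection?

Top surface (1.5 → 1.0): reflection off a lower-index medium gives no phase shift.
At the lower boundary (n = 1.0 to n = 1.59) the reflected ray undergoes a half-wave phase shift.
The two reflections differ by half a wavelength.
With one net inversion, constructive interference in reflection requires 2 n t = (m + ½) λ.
λ = 2 n t / (m + ½) = 1314 / (m + ½) nm.
m=1: 876 nm (IR); m=2: 526 nm (visible); m=3: 375 nm (UV).

1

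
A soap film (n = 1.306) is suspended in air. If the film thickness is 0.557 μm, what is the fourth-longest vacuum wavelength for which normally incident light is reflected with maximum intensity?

At the upper boundary (n = 1.0 to n = 1.306) the reflected ray undergoes a half-wave phase shift.
Ray reflecting at the bottom interface goes from n = 1.306 toward n = 1.0: no phase shift.
The two reflections differ by half a wavelength.
So the condition for constructive reflection is 2 n t = (m + ½) λ.
λ = 2 n t / (m + ½). The fourth-longest wavelength is m = 3: λ = 2 × 1.306 × 557 / 3.50 = 416 nm.

416 nm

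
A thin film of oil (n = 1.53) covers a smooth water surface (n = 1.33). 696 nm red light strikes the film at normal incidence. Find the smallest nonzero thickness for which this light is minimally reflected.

227 nm

At the upper boundary (n = 1.0 to n = 1.53) the reflected ray undergoes a half-wave phase shift.
Bottom surface (1.53 → 1.33): reflection off a lower-index medium gives no phase shift.
Exactly one π shift → a net half-wave offset.
With one net inversion, destructive interference in reflection requires 2 n t = m λ.
The smallest nonzero thickness corresponds to m = 1: t = m λ / (2 n) = 1.00 × 696 / (2 × 1.53) = 227 nm.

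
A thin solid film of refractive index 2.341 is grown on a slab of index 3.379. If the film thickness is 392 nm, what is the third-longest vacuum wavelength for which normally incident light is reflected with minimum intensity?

734 nm

At the upper boundary (n = 1.0 to n = 2.341) the reflected ray undergoes a half-wave phase shift.
Ray reflecting at the bottom interface goes from n = 2.341 toward n = 3.379: a half-wave phase shift.
The two reflections carry the same phase change, so no net offset.
So the condition for destructive reflection is 2 n t = (m + ½) λ.
λ = 2 n t / (m + ½). The third-longest wavelength is m = 2: λ = 2 × 2.341 × 392 / 2.50 = 734 nm.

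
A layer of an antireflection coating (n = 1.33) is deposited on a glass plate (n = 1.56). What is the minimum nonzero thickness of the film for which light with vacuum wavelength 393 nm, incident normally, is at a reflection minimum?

73.9 nm

Top surface (1.0 → 1.33): reflection off a higher-index medium gives a half-wave phase shift.
Ray reflecting at the bottom interface goes from n = 1.33 toward n = 1.56: a half-wave phase shift.
Zero or two π shifts → no net half-wave offset.
With no net inversion, destructive interference in reflection requires 2 n t = (m + ½) λ.
Minimum at m = 0: t = λ / (4 n) = 393 / (4 × 1.33) = 73.9 nm.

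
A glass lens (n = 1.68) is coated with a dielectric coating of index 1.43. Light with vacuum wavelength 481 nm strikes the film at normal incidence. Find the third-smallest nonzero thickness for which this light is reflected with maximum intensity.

Top surface (1.0 → 1.43): reflection off a higher-index medium gives a half-wave phase shift.
At the lower boundary (n = 1.43 to n = 1.68) the reflected ray undergoes a half-wave phase shift.
Net: no relative phase inversion (both shifts match).
So the condition for constructive reflection is 2 n t = m λ.
The third-smallest nonzero thickness corresponds to m = 3: t = m λ / (2 n) = 3.00 × 481 / (2 × 1.43) = 505 nm.

505 nm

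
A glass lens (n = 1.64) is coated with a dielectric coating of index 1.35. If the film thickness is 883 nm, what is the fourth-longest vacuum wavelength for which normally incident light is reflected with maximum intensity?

Ray reflecting at the top interface goes from n = 1.0 toward n = 1.35: a half-wave phase shift.
Ray reflecting at the bottom interface goes from n = 1.35 toward n = 1.64: a half-wave phase shift.
The two reflections carry the same phase change, so no net offset.
So the condition for constructive reflection is 2 n t = m λ.
λ = 2 n t / m. The fourth-longest wavelength is m = 4: λ = 2 × 1.35 × 883 / 4.00 = 596 nm.

596 nm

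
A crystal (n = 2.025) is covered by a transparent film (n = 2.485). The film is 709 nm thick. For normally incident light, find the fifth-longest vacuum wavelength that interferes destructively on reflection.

At the upper boundary (n = 1.0 to n = 2.485) the reflected ray undergoes a half-wave phase shift.
At the lower boundary (n = 2.485 to n = 2.025) the reflected ray undergoes no phase shift.
Net: one phase inversion between the two reflected rays.
For minimum reflection here: 2 n t = m λ.
λ = 2 n t / m. The fifth-longest wavelength is m = 5: λ = 2 × 2.485 × 709 / 5.00 = 705 nm.

705 nm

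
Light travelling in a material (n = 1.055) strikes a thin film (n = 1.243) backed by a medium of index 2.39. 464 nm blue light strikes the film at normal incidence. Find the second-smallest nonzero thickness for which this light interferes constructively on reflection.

373 nm

Top surface (1.055 → 1.243): reflection off a higher-index medium gives a half-wave phase shift.
Bottom surface (1.243 → 2.39): reflection off a higher-index medium gives a half-wave phase shift.
Zero or two π shifts → no net half-wave offset.
With no net inversion, constructive interference in reflection requires 2 n t = m λ.
The second-smallest nonzero thickness corresponds to m = 2: t = m λ / (2 n) = 2.00 × 464 / (2 × 1.243) = 373 nm.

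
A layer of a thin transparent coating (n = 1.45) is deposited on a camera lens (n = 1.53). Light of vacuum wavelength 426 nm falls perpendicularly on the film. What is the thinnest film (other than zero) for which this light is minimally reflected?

73.4 nm

Ray reflecting at the top interface goes from n = 1.0 toward n = 1.45: a half-wave phase shift.
At the lower boundary (n = 1.45 to n = 1.53) the reflected ray undergoes a half-wave phase shift.
Zero or two π shifts → no net half-wave offset.
For dark reflection here: 2 n t = (m + ½) λ.
Minimum at m = 0: t = λ / (4 n) = 426 / (4 × 1.45) = 73.4 nm.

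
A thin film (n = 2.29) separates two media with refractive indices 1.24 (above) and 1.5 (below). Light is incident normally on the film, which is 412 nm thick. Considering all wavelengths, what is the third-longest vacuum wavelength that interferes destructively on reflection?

629 nm

Ray reflecting at the top interface goes from n = 1.24 toward n = 2.29: a half-wave phase shift.
At the lower boundary (n = 2.29 to n = 1.5) the reflected ray undergoes no phase shift.
Exactly one π shift → a net half-wave offset.
So the condition for destructive reflection is 2 n t = m λ.
λ = 2 n t / m. The third-longest wavelength is m = 3: λ = 2 × 2.29 × 412 / 3.00 = 629 nm.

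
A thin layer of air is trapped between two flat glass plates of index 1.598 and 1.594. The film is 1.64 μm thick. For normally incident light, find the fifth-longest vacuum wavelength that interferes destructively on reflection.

656 nm

Ray reflecting at the top interface goes from n = 1.598 toward n = 1.0: no phase shift.
Bottom surface (1.0 → 1.594): reflection off a higher-index medium gives a half-wave phase shift.
Net: one phase inversion between the two reflected rays.
So the condition for destructive reflection is 2 n t = m λ.
λ = 2 n t / m. The fifth-longest wavelength is m = 5: λ = 2 × 1.0 × 1640 / 5.00 = 656 nm.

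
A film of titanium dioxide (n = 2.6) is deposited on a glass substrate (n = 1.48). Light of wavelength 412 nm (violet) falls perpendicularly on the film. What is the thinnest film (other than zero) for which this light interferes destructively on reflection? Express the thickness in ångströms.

792 Å

At the upper boundary (n = 1.0 to n = 2.6) the reflected ray undergoes a half-wave phase shift.
At the lower boundary (n = 2.6 to n = 1.48) the reflected ray undergoes no phase shift.
Net: one phase inversion between the two reflected rays.
For dark reflection here: 2 n t = m λ.
Minimum nonzero at m = 1: t = λ / (2 n) = 412 / (2 × 2.6) = 79.2 nm.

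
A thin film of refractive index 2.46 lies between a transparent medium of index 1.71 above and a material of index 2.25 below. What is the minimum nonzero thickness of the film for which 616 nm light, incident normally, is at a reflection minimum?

125 nm

Top surface (1.71 → 2.46): reflection off a higher-index medium gives a half-wave phase shift.
At the lower boundary (n = 2.46 to n = 2.25) the reflected ray undergoes no phase shift.
Exactly one π shift → a net half-wave offset.
For dark reflection here: 2 n t = m λ.
Minimum nonzero at m = 1: t = λ / (2 n) = 616 / (2 × 2.46) = 125 nm.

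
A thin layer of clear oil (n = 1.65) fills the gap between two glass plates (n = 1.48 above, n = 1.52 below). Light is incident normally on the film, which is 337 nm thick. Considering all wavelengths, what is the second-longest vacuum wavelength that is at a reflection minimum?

556 nm

Top surface (1.48 → 1.65): reflection off a higher-index medium gives a half-wave phase shift.
Bottom surface (1.65 → 1.52): reflection off a lower-index medium gives no phase shift.
Exactly one π shift → a net half-wave offset.
So the condition for destructive reflection is 2 n t = m λ.
λ = 2 n t / m. The second-longest wavelength is m = 2: λ = 2 × 1.65 × 337 / 2.00 = 556 nm.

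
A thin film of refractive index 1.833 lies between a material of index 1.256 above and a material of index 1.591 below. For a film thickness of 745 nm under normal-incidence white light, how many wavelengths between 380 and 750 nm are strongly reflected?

3

At the upper boundary (n = 1.256 to n = 1.833) the reflected ray undergoes a half-wave phase shift.
Ray reflecting at the bottom interface goes from n = 1.833 toward n = 1.591: no phase shift.
Net: one phase inversion between the two reflected rays.
So the condition for constructive reflection is 2 n t = (m + ½) λ.
λ = 2 n t / (m + ½) = 2731 / (m + ½) nm.
m=3: 780 nm (IR); m=4: 607 nm (visible); m=5: 497 nm (visible); m=6: 420 nm (visible); m=7: 364 nm (UV).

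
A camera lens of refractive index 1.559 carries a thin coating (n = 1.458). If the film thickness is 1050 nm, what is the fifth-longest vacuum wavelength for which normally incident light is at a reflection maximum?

612 nm

At the upper boundary (n = 1.0 to n = 1.458) the reflected ray undergoes a half-wave phase shift.
Ray reflecting at the bottom interface goes from n = 1.458 toward n = 1.559: a half-wave phase shift.
Net: no relative phase inversion (both shifts match).
For bright reflection here: 2 n t = m λ.
λ = 2 n t / m. The fifth-longest wavelength is m = 5: λ = 2 × 1.458 × 1050 / 5.00 = 612 nm.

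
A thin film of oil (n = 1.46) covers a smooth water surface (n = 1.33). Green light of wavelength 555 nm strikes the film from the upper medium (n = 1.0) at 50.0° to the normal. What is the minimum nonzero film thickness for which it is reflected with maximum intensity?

Top surface (1.0 → 1.46): reflection off a higher-index medium gives a half-wave phase shift.
Ray reflecting at the bottom interface goes from n = 1.46 toward n = 1.33: no phase shift.
The two reflections differ by half a wavelength.
With one net inversion, constructive interference in reflection requires 2 n t cos θ_r = (m + ½) λ.
Snell's law: 1.0 sin 50.0° = 1.46 sin θ_r → sin θ_r = 0.525, cos θ_r = 0.851.
Minimum at m = 0: t = λ / (4 n cos θ_r) = 555 / (4 × 1.46 × 0.851) = 112 nm.

112 nm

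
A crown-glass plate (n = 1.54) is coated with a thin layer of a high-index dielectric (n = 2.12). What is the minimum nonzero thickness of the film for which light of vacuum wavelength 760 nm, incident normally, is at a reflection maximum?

Ray reflecting at the top interface goes from n = 1.0 toward n = 2.12: a half-wave phase shift.
Bottom surface (2.12 → 1.54): reflection off a lower-index medium gives no phase shift.
The two reflections differ by half a wavelength.
With one net inversion, constructive interference in reflection requires 2 n t = (m + ½) λ.
Minimum at m = 0: t = λ / (4 n) = 760 / (4 × 2.12) = 89.6 nm.

89.6 nm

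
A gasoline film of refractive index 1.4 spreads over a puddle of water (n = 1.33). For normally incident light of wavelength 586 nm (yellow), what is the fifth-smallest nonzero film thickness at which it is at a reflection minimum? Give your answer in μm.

1.05 μm

At the upper boundary (n = 1.0 to n = 1.4) the reflected ray undergoes a half-wave phase shift.
Bottom surface (1.4 → 1.33): reflection off a lower-index medium gives no phase shift.
Net: one phase inversion between the two reflected rays.
So the condition for destructive reflection is 2 n t = m λ.
The fifth-smallest nonzero thickness corresponds to m = 5: t = m λ / (2 n) = 5.00 × 586 / (2 × 1.4) = 1046 nm.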